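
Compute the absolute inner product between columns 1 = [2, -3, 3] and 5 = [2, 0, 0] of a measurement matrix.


Inner product: 2*2 + -3*0 + 3*0
Products: [4, 0, 0]
Sum = 4.
|dot| = 4.

4


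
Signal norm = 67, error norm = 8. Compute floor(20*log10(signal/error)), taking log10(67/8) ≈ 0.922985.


||x||/||e|| = 67/8.
log10(67/8) ≈ 0.922985.
20*log10(||x||/||e||) ≈ 20*0.922985 = 18.4597.
floor(18.4597) = 18.

18


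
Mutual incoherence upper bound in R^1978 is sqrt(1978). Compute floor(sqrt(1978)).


44^2 = 1936 <= 1978 < 2025 = 45^2, so 44 <= sqrt(1978) < 45.
floor(sqrt(1978)) = 44.

44


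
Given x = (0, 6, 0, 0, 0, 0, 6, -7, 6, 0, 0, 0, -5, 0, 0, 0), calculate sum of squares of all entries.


Non-zero entries: [(1, 6), (6, 6), (7, -7), (8, 6), (12, -5)]
Squares: [36, 36, 49, 36, 25]
||x||_2^2 = sum = 182.

182


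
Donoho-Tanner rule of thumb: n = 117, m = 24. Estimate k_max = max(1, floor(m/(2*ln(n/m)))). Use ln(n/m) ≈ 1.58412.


n/m = 117/24 = 39/8.
ln(n/m) ≈ 1.58412.
2*ln(n/m) ≈ 3.16824.
m/(2*ln(n/m)) ≈ 24/3.16824 ≈ 7.5752.
floor = 7.
k_max = max(1, 7) = 7.

7


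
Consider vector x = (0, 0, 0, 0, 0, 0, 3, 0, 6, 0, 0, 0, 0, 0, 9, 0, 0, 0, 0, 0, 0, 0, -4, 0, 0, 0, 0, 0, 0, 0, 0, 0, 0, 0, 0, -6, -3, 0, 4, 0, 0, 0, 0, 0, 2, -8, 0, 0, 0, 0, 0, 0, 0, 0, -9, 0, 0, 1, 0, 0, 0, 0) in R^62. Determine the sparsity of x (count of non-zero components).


Non-zero positions: [6, 8, 14, 22, 35, 36, 38, 44, 45, 54, 57].
Sparsity = 11.

11


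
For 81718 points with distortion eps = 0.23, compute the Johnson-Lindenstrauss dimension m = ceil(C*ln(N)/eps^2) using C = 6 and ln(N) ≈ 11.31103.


ln(81718) ≈ 11.31103.
eps^2 = 0.23^2 = 0.0529.
C*ln(N)/eps^2 ≈ 6*11.31103/0.0529 ≈ 1282.9146.
m = ceil(1282.9146) = 1283.

1283


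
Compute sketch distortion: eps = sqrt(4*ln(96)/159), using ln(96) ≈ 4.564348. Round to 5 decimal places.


ln(96) ≈ 4.564348.
4*ln(N)/m ≈ 4*4.564348/159 ≈ 0.11482636.
eps = sqrt(0.11482636) ≈ 0.3388604 ≈ 0.33886.

0.33886


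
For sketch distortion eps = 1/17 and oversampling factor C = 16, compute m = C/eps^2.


1/eps = 17.
(1/eps)^2 = 289.
m = 16*289 = 4624.

4624


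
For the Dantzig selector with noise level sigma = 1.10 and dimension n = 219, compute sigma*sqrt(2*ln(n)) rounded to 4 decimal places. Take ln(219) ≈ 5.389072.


ln(219) ≈ 5.389072.
2*ln(n) ≈ 10.778144.
sqrt(2*ln(n)) ≈ sqrt(10.778144) ≈ 3.283008.
threshold ≈ 1.10*3.283008 = 3.6113088 ≈ 3.6113.

3.6113


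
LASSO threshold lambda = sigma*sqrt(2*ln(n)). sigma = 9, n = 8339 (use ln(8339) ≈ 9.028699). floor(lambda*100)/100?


ln(8339) ≈ 9.028699.
2*ln(n) ≈ 18.057398.
sqrt(2*ln(n)) ≈ sqrt(18.057398) ≈ 4.2494.
lambda ≈ 9*4.2494 = 38.2446.
floor(lambda*100)/100 = 38.24.

38.24


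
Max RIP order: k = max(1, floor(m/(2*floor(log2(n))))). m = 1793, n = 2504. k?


floor(log2(2504)) = 11.
2*11 = 22.
m/(2*floor(log2(n))) = 1793/22 ≈ 81.5.
floor = 81.
k = max(1, 81) = 81.

81


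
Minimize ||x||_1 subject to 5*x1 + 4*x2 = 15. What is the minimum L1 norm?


Axis intercepts:
  x1 = 3, x2 = 0: L1 = 3
  x1 = 0, x2 = 15/4: L1 = 15/4
x* = (3, 0)
||x*||_1 = 3.

3


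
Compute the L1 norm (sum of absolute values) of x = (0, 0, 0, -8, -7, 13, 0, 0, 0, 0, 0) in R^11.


Non-zero entries: [(3, -8), (4, -7), (5, 13)]
Absolute values: [8, 7, 13]
||x||_1 = sum = 28.

28


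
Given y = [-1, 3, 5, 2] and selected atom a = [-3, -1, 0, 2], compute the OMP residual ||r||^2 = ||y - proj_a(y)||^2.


a^T a = 14.
a^T y = 4.
coeff = 4/14 = 2/7.
||r||^2 = 265/7.

265/7


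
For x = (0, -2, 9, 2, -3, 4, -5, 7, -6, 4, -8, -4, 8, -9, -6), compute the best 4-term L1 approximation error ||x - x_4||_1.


Sorted |x_i| descending: [9, 9, 8, 8, 7, 6, 6, 5, 4, 4, 4, 3, 2, 2, 0]
Keep top 4: [9, 9, 8, 8]
Tail entries: [7, 6, 6, 5, 4, 4, 4, 3, 2, 2, 0]
L1 error = sum of tail = 43.

43


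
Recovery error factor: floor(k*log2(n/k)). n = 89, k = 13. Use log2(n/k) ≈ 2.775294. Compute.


log2(n/k) = log2(89/13) ≈ 2.775294.
k*log2(n/k) ≈ 13*2.775294 = 36.078822.
floor(36.078822) = 36.

36


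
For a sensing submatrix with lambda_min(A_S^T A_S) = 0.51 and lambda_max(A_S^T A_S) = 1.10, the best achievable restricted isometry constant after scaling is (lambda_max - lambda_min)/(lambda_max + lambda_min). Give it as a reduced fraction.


lambda_max - lambda_min = 1.10 - 0.51 = 0.59.
lambda_max + lambda_min = 1.10 + 0.51 = 1.61.
delta = 0.59/1.61 = 59/161.

59/161


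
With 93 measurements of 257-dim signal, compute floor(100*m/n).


100*m/n = 100*93/257 ≈ 36.1868.
floor = 36.

36


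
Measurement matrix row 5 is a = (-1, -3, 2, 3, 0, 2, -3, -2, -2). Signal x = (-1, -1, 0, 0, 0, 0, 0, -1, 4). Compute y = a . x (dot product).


Non-zero terms: ['-1*-1', '-3*-1', '-2*-1', '-2*4']
Products: [1, 3, 2, -8]
y = sum = -2.

-2


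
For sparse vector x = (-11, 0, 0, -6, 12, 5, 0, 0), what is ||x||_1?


Non-zero entries: [(0, -11), (3, -6), (4, 12), (5, 5)]
Absolute values: [11, 6, 12, 5]
||x||_1 = sum = 34.

34


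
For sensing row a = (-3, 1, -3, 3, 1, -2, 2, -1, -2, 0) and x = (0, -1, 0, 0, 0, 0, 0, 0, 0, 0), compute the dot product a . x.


Non-zero terms: ['1*-1']
Products: [-1]
y = sum = -1.

-1


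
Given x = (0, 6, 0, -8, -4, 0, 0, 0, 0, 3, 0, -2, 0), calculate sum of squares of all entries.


Non-zero entries: [(1, 6), (3, -8), (4, -4), (9, 3), (11, -2)]
Squares: [36, 64, 16, 9, 4]
||x||_2^2 = sum = 129.

129


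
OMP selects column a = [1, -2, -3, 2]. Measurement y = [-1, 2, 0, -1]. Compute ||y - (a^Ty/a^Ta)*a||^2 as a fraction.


a^T a = 18.
a^T y = -7.
coeff = -7/18 = -7/18.
||r||^2 = 59/18.

59/18


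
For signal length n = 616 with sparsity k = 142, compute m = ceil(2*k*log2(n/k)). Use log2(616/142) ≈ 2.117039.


log2(n/k) = log2(616/142) ≈ 2.117039.
2*k*log2(n/k) ≈ 2*142*2.117039 = 601.239076.
m = ceil(601.239076) = 602.

602


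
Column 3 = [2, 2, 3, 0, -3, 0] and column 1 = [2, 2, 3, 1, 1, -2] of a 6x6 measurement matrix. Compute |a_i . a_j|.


Inner product: 2*2 + 2*2 + 3*3 + 0*1 + -3*1 + 0*-2
Products: [4, 4, 9, 0, -3, 0]
Sum = 14.
|dot| = 14.

14


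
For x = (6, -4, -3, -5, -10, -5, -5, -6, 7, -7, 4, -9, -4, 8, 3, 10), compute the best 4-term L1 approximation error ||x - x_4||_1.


Sorted |x_i| descending: [10, 10, 9, 8, 7, 7, 6, 6, 5, 5, 5, 4, 4, 4, 3, 3]
Keep top 4: [10, 10, 9, 8]
Tail entries: [7, 7, 6, 6, 5, 5, 5, 4, 4, 4, 3, 3]
L1 error = sum of tail = 59.

59


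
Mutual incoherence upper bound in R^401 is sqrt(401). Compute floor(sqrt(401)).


20^2 = 400 <= 401 < 441 = 21^2, so 20 <= sqrt(401) < 21.
floor(sqrt(401)) = 20.

20


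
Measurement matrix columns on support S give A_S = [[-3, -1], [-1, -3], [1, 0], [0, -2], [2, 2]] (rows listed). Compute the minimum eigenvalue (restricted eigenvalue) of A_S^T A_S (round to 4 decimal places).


A_S^T A_S = [[15, 10], [10, 18]].
trace = 33.
det = 170.
disc = trace^2 - 4*det = 1089 - 4*170 = 409.
sqrt(409) ≈ 20.223748.
lam_min = (33 - sqrt(409))/2 ≈ (33 - 20.223748)/2 = 6.388126 ≈ 6.3881.

6.3881


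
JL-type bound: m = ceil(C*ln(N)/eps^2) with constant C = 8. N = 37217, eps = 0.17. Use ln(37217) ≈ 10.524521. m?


ln(37217) ≈ 10.524521.
eps^2 = 0.17^2 = 0.0289.
C*ln(N)/eps^2 ≈ 8*10.524521/0.0289 ≈ 2913.3622.
m = ceil(2913.3622) = 2914.

2914


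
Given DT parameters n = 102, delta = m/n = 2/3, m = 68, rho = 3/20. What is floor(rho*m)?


m = 2/3*102 = 68.
rho = 3/20.
rho*m = 3/20*68 = 10.2.
k = floor(10.2) = 10.

10


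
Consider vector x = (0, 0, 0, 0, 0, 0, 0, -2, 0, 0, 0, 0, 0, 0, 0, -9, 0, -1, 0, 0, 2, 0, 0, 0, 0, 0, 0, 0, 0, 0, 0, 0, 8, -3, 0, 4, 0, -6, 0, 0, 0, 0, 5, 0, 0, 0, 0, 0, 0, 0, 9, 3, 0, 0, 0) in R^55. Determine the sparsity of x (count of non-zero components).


Non-zero positions: [7, 15, 17, 20, 32, 33, 35, 37, 42, 50, 51].
Sparsity = 11.

11


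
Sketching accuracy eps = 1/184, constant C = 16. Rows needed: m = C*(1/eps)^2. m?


1/eps = 184.
(1/eps)^2 = 33856.
m = 16*33856 = 541696.

541696


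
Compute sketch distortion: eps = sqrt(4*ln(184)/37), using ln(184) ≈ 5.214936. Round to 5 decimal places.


ln(184) ≈ 5.214936.
4*ln(N)/m ≈ 4*5.214936/37 ≈ 0.56377686.
eps = sqrt(0.56377686) ≈ 0.7508508 ≈ 0.75085.

0.75085


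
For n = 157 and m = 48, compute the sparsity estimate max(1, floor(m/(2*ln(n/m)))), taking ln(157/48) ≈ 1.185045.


n/m = 157/48.
ln(n/m) ≈ 1.185045.
2*ln(n/m) ≈ 2.37009.
m/(2*ln(n/m)) ≈ 48/2.37009 ≈ 20.2524.
floor = 20.
k_max = max(1, 20) = 20.

20


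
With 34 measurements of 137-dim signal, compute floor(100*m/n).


100*m/n = 100*34/137 ≈ 24.8175.
floor = 24.

24


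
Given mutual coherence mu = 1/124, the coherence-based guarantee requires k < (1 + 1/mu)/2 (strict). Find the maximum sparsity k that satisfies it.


1/mu = 124.
1 + 1/mu = 125.
(1 + 1/mu)/2 = 62.5 is not an integer, so k_max = floor(62.5) = 62.

62


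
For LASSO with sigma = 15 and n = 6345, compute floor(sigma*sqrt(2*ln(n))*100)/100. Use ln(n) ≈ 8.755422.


ln(6345) ≈ 8.755422.
2*ln(n) ≈ 17.510844.
sqrt(2*ln(n)) ≈ sqrt(17.510844) ≈ 4.184596.
lambda ≈ 15*4.184596 = 62.76894.
floor(lambda*100)/100 = 62.76.

62.76


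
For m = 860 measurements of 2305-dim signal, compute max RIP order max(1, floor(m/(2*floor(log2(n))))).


floor(log2(2305)) = 11.
2*11 = 22.
m/(2*floor(log2(n))) = 860/22 ≈ 39.0909.
floor = 39.
k = max(1, 39) = 39.

39


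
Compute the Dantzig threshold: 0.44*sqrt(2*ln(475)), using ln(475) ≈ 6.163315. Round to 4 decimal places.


ln(475) ≈ 6.163315.
2*ln(n) ≈ 12.32663.
sqrt(2*ln(n)) ≈ sqrt(12.32663) ≈ 3.51093.
threshold ≈ 0.44*3.51093 = 1.5448092 ≈ 1.5448.

1.5448


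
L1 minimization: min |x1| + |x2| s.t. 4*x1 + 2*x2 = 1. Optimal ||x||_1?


Axis intercepts:
  x1 = 1/4, x2 = 0: L1 = 1/4
  x1 = 0, x2 = 1/2: L1 = 1/2
x* = (1/4, 0)
||x*||_1 = 1/4.

1/4


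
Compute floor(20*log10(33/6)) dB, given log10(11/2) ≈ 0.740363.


||x||/||e|| = 33/6 = 11/2.
log10(11/2) ≈ 0.740363.
20*log10(||x||/||e||) ≈ 20*0.740363 = 14.80726.
floor(14.80726) = 14.

14


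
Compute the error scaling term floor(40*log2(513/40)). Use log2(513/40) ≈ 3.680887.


log2(n/k) = log2(513/40) ≈ 3.680887.
k*log2(n/k) ≈ 40*3.680887 = 147.23548.
floor(147.23548) = 147.

147


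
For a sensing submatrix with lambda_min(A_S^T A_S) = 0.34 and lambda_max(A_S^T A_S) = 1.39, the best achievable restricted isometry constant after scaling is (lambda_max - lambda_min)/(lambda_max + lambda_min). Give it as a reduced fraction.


lambda_max - lambda_min = 1.39 - 0.34 = 1.05.
lambda_max + lambda_min = 1.39 + 0.34 = 1.73.
delta = 1.05/1.73 = 105/173.

105/173


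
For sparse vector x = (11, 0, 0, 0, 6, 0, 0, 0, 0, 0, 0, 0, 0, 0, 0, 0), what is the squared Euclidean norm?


Non-zero entries: [(0, 11), (4, 6)]
Squares: [121, 36]
||x||_2^2 = sum = 157.

157


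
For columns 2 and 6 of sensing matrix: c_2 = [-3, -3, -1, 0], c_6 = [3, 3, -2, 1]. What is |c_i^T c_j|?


Inner product: -3*3 + -3*3 + -1*-2 + 0*1
Products: [-9, -9, 2, 0]
Sum = -16.
|dot| = 16.

16


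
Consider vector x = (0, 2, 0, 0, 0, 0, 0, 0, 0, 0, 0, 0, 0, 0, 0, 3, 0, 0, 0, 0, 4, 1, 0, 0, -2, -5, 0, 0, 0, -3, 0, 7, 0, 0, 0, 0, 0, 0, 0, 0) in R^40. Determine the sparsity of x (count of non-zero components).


Non-zero positions: [1, 15, 20, 21, 24, 25, 29, 31].
Sparsity = 8.

8


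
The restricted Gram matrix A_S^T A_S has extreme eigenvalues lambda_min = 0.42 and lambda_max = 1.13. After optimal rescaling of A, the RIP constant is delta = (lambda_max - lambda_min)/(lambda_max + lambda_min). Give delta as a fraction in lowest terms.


lambda_max - lambda_min = 1.13 - 0.42 = 0.71.
lambda_max + lambda_min = 1.13 + 0.42 = 1.55.
delta = 0.71/1.55 = 71/155.

71/155


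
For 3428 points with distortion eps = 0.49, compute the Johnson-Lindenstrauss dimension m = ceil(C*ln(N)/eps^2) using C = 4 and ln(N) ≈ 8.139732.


ln(3428) ≈ 8.139732.
eps^2 = 0.49^2 = 0.2401.
C*ln(N)/eps^2 ≈ 4*8.139732/0.2401 ≈ 135.6057.
m = ceil(135.6057) = 136.

136


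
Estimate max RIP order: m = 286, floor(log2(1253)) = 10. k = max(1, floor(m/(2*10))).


floor(log2(1253)) = 10.
2*10 = 20.
m/(2*floor(log2(n))) = 286/20 ≈ 14.3.
floor = 14.
k = max(1, 14) = 14.

14


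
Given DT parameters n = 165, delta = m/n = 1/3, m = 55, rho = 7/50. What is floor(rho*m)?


m = 1/3*165 = 55.
rho = 7/50.
rho*m = 7/50*55 = 7.7.
k = floor(7.7) = 7.

7


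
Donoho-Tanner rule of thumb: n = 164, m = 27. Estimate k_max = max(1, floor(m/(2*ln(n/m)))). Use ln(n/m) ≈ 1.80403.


n/m = 164/27.
ln(n/m) ≈ 1.80403.
2*ln(n/m) ≈ 3.60806.
m/(2*ln(n/m)) ≈ 27/3.60806 ≈ 7.4832.
floor = 7.
k_max = max(1, 7) = 7.

7


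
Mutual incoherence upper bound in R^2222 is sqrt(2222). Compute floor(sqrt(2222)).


47^2 = 2209 <= 2222 < 2304 = 48^2, so 47 <= sqrt(2222) < 48.
floor(sqrt(2222)) = 47.

47


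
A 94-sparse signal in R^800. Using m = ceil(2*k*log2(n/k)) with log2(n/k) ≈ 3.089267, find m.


log2(n/k) = log2(800/94) ≈ 3.089267.
2*k*log2(n/k) ≈ 2*94*3.089267 = 580.782196.
m = ceil(580.782196) = 581.

581


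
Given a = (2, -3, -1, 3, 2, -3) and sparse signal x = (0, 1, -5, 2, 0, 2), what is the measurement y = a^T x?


Non-zero terms: ['-3*1', '-1*-5', '3*2', '-3*2']
Products: [-3, 5, 6, -6]
y = sum = 2.

2


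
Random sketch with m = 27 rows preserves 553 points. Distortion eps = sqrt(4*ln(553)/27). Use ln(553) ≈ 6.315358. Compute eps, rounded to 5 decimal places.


ln(553) ≈ 6.315358.
4*ln(N)/m ≈ 4*6.315358/27 ≈ 0.93560859.
eps = sqrt(0.93560859) ≈ 0.9672686 ≈ 0.96727.

0.96727


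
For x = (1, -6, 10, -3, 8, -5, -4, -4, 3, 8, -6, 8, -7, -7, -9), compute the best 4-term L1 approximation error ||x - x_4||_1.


Sorted |x_i| descending: [10, 9, 8, 8, 8, 7, 7, 6, 6, 5, 4, 4, 3, 3, 1]
Keep top 4: [10, 9, 8, 8]
Tail entries: [8, 7, 7, 6, 6, 5, 4, 4, 3, 3, 1]
L1 error = sum of tail = 54.

54


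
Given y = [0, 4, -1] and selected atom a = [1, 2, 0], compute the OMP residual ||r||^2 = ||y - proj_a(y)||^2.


a^T a = 5.
a^T y = 8.
coeff = 8/5 = 8/5.
||r||^2 = 21/5.

21/5


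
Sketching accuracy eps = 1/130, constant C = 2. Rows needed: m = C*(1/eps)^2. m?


1/eps = 130.
(1/eps)^2 = 16900.
m = 2*16900 = 33800.

33800


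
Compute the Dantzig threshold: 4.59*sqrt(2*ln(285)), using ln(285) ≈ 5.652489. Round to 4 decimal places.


ln(285) ≈ 5.652489.
2*ln(n) ≈ 11.304978.
sqrt(2*ln(n)) ≈ sqrt(11.304978) ≈ 3.362288.
threshold ≈ 4.59*3.362288 = 15.43290192 ≈ 15.4329.

15.4329


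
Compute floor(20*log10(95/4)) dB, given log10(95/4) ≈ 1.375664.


||x||/||e|| = 95/4.
log10(95/4) ≈ 1.375664.
20*log10(||x||/||e||) ≈ 20*1.375664 = 27.51328.
floor(27.51328) = 27.

27


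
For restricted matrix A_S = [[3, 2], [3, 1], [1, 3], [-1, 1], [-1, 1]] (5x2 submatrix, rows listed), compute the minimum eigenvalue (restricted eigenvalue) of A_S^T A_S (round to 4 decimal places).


A_S^T A_S = [[21, 10], [10, 16]].
trace = 37.
det = 236.
disc = trace^2 - 4*det = 1369 - 4*236 = 425.
sqrt(425) ≈ 20.615528.
lam_min = (37 - sqrt(425))/2 ≈ (37 - 20.615528)/2 = 8.192236 ≈ 8.1922.

8.1922


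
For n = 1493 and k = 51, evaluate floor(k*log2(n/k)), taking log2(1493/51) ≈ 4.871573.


log2(n/k) = log2(1493/51) ≈ 4.871573.
k*log2(n/k) ≈ 51*4.871573 = 248.450223.
floor(248.450223) = 248.

248


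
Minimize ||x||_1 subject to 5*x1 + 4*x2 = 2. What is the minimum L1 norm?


Axis intercepts:
  x1 = 2/5, x2 = 0: L1 = 2/5
  x1 = 0, x2 = 1/2: L1 = 1/2
x* = (2/5, 0)
||x*||_1 = 2/5.

2/5


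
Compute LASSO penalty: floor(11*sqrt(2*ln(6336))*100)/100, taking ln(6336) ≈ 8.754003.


ln(6336) ≈ 8.754003.
2*ln(n) ≈ 17.508006.
sqrt(2*ln(n)) ≈ sqrt(17.508006) ≈ 4.184257.
lambda ≈ 11*4.184257 = 46.026827.
floor(lambda*100)/100 = 46.02.

46.02


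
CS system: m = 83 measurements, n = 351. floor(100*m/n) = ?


100*m/n = 100*83/351 ≈ 23.6467.
floor = 23.

23


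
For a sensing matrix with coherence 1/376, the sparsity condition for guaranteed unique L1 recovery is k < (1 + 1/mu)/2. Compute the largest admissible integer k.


1/mu = 376.
1 + 1/mu = 377.
(1 + 1/mu)/2 = 188.5 is not an integer, so k_max = floor(188.5) = 188.

188


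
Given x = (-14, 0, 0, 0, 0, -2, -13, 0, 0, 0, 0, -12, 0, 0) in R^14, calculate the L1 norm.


Non-zero entries: [(0, -14), (5, -2), (6, -13), (11, -12)]
Absolute values: [14, 2, 13, 12]
||x||_1 = sum = 41.

41


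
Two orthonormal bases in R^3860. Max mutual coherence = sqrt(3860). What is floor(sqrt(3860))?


62^2 = 3844 <= 3860 < 3969 = 63^2, so 62 <= sqrt(3860) < 63.
floor(sqrt(3860)) = 62.

62


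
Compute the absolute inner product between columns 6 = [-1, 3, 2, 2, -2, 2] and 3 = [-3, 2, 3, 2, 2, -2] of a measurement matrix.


Inner product: -1*-3 + 3*2 + 2*3 + 2*2 + -2*2 + 2*-2
Products: [3, 6, 6, 4, -4, -4]
Sum = 11.
|dot| = 11.

11


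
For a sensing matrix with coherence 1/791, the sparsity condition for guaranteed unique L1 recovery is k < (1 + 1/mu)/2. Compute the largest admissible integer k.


1/mu = 791.
1 + 1/mu = 792.
(1 + 1/mu)/2 = 396 is an integer and the inequality is strict, so k_max = 396 - 1 = 395.

395


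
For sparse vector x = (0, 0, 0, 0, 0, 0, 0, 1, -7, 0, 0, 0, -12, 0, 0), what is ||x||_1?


Non-zero entries: [(7, 1), (8, -7), (12, -12)]
Absolute values: [1, 7, 12]
||x||_1 = sum = 20.

20


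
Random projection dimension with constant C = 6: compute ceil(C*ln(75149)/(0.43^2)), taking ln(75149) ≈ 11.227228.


ln(75149) ≈ 11.227228.
eps^2 = 0.43^2 = 0.1849.
C*ln(N)/eps^2 ≈ 6*11.227228/0.1849 ≈ 364.3232.
m = ceil(364.3232) = 365.

365


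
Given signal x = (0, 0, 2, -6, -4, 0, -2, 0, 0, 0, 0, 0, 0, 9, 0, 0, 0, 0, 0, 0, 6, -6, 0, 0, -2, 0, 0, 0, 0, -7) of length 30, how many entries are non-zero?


Non-zero positions: [2, 3, 4, 6, 13, 20, 21, 24, 29].
Sparsity = 9.

9


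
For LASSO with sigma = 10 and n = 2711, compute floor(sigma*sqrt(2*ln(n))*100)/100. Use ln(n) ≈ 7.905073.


ln(2711) ≈ 7.905073.
2*ln(n) ≈ 15.810146.
sqrt(2*ln(n)) ≈ sqrt(15.810146) ≈ 3.976197.
lambda ≈ 10*3.976197 = 39.76197.
floor(lambda*100)/100 = 39.76.

39.76


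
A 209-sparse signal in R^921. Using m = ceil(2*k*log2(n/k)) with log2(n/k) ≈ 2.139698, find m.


log2(n/k) = log2(921/209) ≈ 2.139698.
2*k*log2(n/k) ≈ 2*209*2.139698 = 894.393764.
m = ceil(894.393764) = 895.

895


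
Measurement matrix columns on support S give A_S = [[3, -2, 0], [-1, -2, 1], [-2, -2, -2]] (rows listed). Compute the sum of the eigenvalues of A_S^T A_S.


Sum of eigenvalues of A_S^T A_S = trace(A_S^T A_S) = sum of squared column norms of A_S.
A_S^T A_S diagonal: [14, 12, 5].
trace = 14 + 12 + 5 = 31.

31


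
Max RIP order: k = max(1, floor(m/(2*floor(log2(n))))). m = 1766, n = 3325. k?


floor(log2(3325)) = 11.
2*11 = 22.
m/(2*floor(log2(n))) = 1766/22 ≈ 80.2727.
floor = 80.
k = max(1, 80) = 80.

80


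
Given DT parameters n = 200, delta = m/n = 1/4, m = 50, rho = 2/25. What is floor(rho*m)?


m = 1/4*200 = 50.
rho = 2/25.
rho*m = 2/25*50 = 4.
k = floor(4) = 4.

4


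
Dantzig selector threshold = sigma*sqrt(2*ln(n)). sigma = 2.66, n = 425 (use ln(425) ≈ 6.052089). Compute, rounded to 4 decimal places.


ln(425) ≈ 6.052089.
2*ln(n) ≈ 12.104178.
sqrt(2*ln(n)) ≈ sqrt(12.104178) ≈ 3.479106.
threshold ≈ 2.66*3.479106 = 9.25442196 ≈ 9.2544.

9.2544


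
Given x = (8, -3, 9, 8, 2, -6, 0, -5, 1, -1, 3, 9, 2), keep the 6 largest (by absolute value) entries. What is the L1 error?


Sorted |x_i| descending: [9, 9, 8, 8, 6, 5, 3, 3, 2, 2, 1, 1, 0]
Keep top 6: [9, 9, 8, 8, 6, 5]
Tail entries: [3, 3, 2, 2, 1, 1, 0]
L1 error = sum of tail = 12.

12


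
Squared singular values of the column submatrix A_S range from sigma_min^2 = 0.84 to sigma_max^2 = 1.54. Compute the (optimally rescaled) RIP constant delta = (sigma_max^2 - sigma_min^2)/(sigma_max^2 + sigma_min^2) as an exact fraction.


lambda_max - lambda_min = 1.54 - 0.84 = 0.70.
lambda_max + lambda_min = 1.54 + 0.84 = 2.38.
delta = 0.70/2.38 = 70/238 = 5/17.

5/17


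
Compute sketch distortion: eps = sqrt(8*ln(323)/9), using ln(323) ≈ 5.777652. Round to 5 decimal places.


ln(323) ≈ 5.777652.
8*ln(N)/m ≈ 8*5.777652/9 ≈ 5.13569067.
eps = sqrt(5.13569067) ≈ 2.2662062 ≈ 2.26621.

2.26621


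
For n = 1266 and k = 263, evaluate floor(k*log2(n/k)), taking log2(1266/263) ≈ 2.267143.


log2(n/k) = log2(1266/263) ≈ 2.267143.
k*log2(n/k) ≈ 263*2.267143 = 596.258609.
floor(596.258609) = 596.

596


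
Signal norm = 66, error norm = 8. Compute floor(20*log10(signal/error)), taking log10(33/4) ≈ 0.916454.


||x||/||e|| = 66/8 = 33/4.
log10(33/4) ≈ 0.916454.
20*log10(||x||/||e||) ≈ 20*0.916454 = 18.32908.
floor(18.32908) = 18.

18


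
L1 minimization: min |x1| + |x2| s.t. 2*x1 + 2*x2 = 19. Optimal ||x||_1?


Axis intercepts:
  x1 = 19/2, x2 = 0: L1 = 19/2
  x1 = 0, x2 = 19/2: L1 = 19/2
x* = (19/2, 0)
||x*||_1 = 19/2.

19/2


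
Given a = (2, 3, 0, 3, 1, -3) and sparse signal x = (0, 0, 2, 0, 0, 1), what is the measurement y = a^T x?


Non-zero terms: ['0*2', '-3*1']
Products: [0, -3]
y = sum = -3.

-3


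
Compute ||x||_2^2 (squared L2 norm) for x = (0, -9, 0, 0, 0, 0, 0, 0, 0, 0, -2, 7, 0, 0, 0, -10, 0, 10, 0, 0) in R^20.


Non-zero entries: [(1, -9), (10, -2), (11, 7), (15, -10), (17, 10)]
Squares: [81, 4, 49, 100, 100]
||x||_2^2 = sum = 334.

334


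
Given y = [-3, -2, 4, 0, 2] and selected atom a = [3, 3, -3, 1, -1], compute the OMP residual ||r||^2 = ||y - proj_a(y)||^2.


a^T a = 29.
a^T y = -29.
coeff = -29/29 = -1.
||r||^2 = 4.

4


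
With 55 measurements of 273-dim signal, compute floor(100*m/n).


100*m/n = 100*55/273 ≈ 20.1465.
floor = 20.

20


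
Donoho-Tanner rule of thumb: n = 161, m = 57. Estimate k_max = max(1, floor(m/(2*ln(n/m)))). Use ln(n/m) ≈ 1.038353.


n/m = 161/57.
ln(n/m) ≈ 1.038353.
2*ln(n/m) ≈ 2.076706.
m/(2*ln(n/m)) ≈ 57/2.076706 ≈ 27.4473.
floor = 27.
k_max = max(1, 27) = 27.

27


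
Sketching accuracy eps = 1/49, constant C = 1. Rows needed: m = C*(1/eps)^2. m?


1/eps = 49.
(1/eps)^2 = 2401.
m = 1*2401 = 2401.

2401


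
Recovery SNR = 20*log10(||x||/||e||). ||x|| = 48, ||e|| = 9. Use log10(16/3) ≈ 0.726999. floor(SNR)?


||x||/||e|| = 48/9 = 16/3.
log10(16/3) ≈ 0.726999.
20*log10(||x||/||e||) ≈ 20*0.726999 = 14.53998.
floor(14.53998) = 14.

14


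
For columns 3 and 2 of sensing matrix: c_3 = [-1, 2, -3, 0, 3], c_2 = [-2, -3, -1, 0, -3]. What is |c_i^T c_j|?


Inner product: -1*-2 + 2*-3 + -3*-1 + 0*0 + 3*-3
Products: [2, -6, 3, 0, -9]
Sum = -10.
|dot| = 10.

10


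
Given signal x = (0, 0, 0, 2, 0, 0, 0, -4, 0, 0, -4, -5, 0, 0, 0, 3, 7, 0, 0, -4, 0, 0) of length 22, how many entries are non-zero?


Non-zero positions: [3, 7, 10, 11, 15, 16, 19].
Sparsity = 7.

7


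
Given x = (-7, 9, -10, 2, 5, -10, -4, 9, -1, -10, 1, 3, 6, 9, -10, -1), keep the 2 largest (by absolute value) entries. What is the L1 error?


Sorted |x_i| descending: [10, 10, 10, 10, 9, 9, 9, 7, 6, 5, 4, 3, 2, 1, 1, 1]
Keep top 2: [10, 10]
Tail entries: [10, 10, 9, 9, 9, 7, 6, 5, 4, 3, 2, 1, 1, 1]
L1 error = sum of tail = 77.

77


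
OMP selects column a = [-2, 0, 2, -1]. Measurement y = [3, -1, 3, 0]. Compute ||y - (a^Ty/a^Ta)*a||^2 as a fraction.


a^T a = 9.
a^T y = 0.
coeff = 0/9 = 0.
||r||^2 = 19.

19


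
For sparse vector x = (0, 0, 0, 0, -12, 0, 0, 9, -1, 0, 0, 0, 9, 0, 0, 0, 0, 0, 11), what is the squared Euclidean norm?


Non-zero entries: [(4, -12), (7, 9), (8, -1), (12, 9), (18, 11)]
Squares: [144, 81, 1, 81, 121]
||x||_2^2 = sum = 428.

428


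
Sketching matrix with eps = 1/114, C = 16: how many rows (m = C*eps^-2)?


1/eps = 114.
(1/eps)^2 = 12996.
m = 16*12996 = 207936.

207936


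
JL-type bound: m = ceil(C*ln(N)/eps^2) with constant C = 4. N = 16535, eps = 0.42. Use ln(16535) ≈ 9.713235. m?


ln(16535) ≈ 9.713235.
eps^2 = 0.42^2 = 0.1764.
C*ln(N)/eps^2 ≈ 4*9.713235/0.1764 ≈ 220.2548.
m = ceil(220.2548) = 221.

221


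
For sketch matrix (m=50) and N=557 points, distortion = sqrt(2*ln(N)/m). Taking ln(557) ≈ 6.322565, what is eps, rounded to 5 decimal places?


ln(557) ≈ 6.322565.
2*ln(N)/m ≈ 2*6.322565/50 ≈ 0.2529026.
eps = sqrt(0.2529026) ≈ 0.5028942 ≈ 0.50289.

0.50289


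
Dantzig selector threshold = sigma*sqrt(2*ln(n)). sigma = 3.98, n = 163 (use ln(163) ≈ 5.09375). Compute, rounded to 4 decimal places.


ln(163) ≈ 5.09375.
2*ln(n) ≈ 10.1875.
sqrt(2*ln(n)) ≈ sqrt(10.1875) ≈ 3.191786.
threshold ≈ 3.98*3.191786 = 12.70330828 ≈ 12.7033.

12.7033


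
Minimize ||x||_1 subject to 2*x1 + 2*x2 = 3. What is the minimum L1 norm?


Axis intercepts:
  x1 = 3/2, x2 = 0: L1 = 3/2
  x1 = 0, x2 = 3/2: L1 = 3/2
x* = (3/2, 0)
||x*||_1 = 3/2.

3/2


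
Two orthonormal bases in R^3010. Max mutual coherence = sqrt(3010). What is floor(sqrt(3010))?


54^2 = 2916 <= 3010 < 3025 = 55^2, so 54 <= sqrt(3010) < 55.
floor(sqrt(3010)) = 54.

54


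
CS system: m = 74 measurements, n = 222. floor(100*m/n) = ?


100*m/n = 100*74/222 ≈ 33.3333.
floor = 33.

33


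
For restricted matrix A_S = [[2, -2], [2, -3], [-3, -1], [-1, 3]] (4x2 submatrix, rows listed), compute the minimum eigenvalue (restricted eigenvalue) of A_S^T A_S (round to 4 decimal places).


A_S^T A_S = [[18, -10], [-10, 23]].
trace = 41.
det = 314.
disc = trace^2 - 4*det = 1681 - 4*314 = 425.
sqrt(425) ≈ 20.615528.
lam_min = (41 - sqrt(425))/2 ≈ (41 - 20.615528)/2 = 10.192236 ≈ 10.1922.

10.1922


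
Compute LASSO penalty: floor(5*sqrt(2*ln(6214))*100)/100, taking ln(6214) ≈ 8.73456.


ln(6214) ≈ 8.73456.
2*ln(n) ≈ 17.46912.
sqrt(2*ln(n)) ≈ sqrt(17.46912) ≈ 4.179608.
lambda ≈ 5*4.179608 = 20.89804.
floor(lambda*100)/100 = 20.89.

20.89


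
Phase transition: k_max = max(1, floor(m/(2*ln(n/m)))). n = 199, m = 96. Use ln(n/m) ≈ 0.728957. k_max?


n/m = 199/96.
ln(n/m) ≈ 0.728957.
2*ln(n/m) ≈ 1.457914.
m/(2*ln(n/m)) ≈ 96/1.457914 ≈ 65.8475.
floor = 65.
k_max = max(1, 65) = 65.

65


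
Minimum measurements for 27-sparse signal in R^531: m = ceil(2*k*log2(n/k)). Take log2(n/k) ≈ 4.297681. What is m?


log2(n/k) = log2(531/27) ≈ 4.297681.
2*k*log2(n/k) ≈ 2*27*4.297681 = 232.074774.
m = ceil(232.074774) = 233.

233


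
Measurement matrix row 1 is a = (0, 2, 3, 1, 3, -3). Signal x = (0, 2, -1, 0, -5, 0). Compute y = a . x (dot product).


Non-zero terms: ['2*2', '3*-1', '3*-5']
Products: [4, -3, -15]
y = sum = -14.

-14


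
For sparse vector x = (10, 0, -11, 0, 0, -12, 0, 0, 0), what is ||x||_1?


Non-zero entries: [(0, 10), (2, -11), (5, -12)]
Absolute values: [10, 11, 12]
||x||_1 = sum = 33.

33


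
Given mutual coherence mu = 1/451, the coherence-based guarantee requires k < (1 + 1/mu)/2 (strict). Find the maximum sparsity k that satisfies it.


1/mu = 451.
1 + 1/mu = 452.
(1 + 1/mu)/2 = 226 is an integer and the inequality is strict, so k_max = 226 - 1 = 225.

225


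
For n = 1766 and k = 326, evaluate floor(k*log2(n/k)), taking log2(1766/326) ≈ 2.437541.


log2(n/k) = log2(1766/326) ≈ 2.437541.
k*log2(n/k) ≈ 326*2.437541 = 794.638366.
floor(794.638366) = 794.

794


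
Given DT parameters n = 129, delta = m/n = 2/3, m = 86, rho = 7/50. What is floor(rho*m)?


m = 2/3*129 = 86.
rho = 7/50.
rho*m = 7/50*86 = 12.04.
k = floor(12.04) = 12.

12


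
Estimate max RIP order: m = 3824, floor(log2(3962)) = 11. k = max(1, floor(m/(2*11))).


floor(log2(3962)) = 11.
2*11 = 22.
m/(2*floor(log2(n))) = 3824/22 ≈ 173.8182.
floor = 173.
k = max(1, 173) = 173.

173


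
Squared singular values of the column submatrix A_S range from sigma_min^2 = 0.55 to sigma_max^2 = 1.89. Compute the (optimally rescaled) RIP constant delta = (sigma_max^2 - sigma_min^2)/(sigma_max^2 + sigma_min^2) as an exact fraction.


lambda_max - lambda_min = 1.89 - 0.55 = 1.34.
lambda_max + lambda_min = 1.89 + 0.55 = 2.44.
delta = 1.34/2.44 = 134/244 = 67/122.

67/122


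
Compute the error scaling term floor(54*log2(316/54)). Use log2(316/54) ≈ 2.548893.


log2(n/k) = log2(316/54) ≈ 2.548893.
k*log2(n/k) ≈ 54*2.548893 = 137.640222.
floor(137.640222) = 137.

137


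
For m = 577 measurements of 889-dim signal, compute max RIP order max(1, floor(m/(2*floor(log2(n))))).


floor(log2(889)) = 9.
2*9 = 18.
m/(2*floor(log2(n))) = 577/18 ≈ 32.0556.
floor = 32.
k = max(1, 32) = 32.

32


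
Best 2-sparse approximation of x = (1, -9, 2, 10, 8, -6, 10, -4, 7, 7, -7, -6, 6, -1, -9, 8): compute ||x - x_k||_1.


Sorted |x_i| descending: [10, 10, 9, 9, 8, 8, 7, 7, 7, 6, 6, 6, 4, 2, 1, 1]
Keep top 2: [10, 10]
Tail entries: [9, 9, 8, 8, 7, 7, 7, 6, 6, 6, 4, 2, 1, 1]
L1 error = sum of tail = 81.

81


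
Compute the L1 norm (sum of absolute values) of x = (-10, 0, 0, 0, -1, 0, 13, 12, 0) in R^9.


Non-zero entries: [(0, -10), (4, -1), (6, 13), (7, 12)]
Absolute values: [10, 1, 13, 12]
||x||_1 = sum = 36.

36


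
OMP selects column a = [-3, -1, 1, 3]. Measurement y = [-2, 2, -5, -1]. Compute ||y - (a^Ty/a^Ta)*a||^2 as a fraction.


a^T a = 20.
a^T y = -4.
coeff = -4/20 = -1/5.
||r||^2 = 166/5.

166/5


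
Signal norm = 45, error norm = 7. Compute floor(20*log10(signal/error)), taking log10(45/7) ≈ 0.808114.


||x||/||e|| = 45/7.
log10(45/7) ≈ 0.808114.
20*log10(||x||/||e||) ≈ 20*0.808114 = 16.16228.
floor(16.16228) = 16.

16


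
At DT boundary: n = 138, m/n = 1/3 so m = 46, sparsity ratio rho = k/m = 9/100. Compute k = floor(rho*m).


m = 1/3*138 = 46.
rho = 9/100.
rho*m = 9/100*46 = 4.14.
k = floor(4.14) = 4.

4


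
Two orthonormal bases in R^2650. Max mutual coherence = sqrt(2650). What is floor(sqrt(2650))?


51^2 = 2601 <= 2650 < 2704 = 52^2, so 51 <= sqrt(2650) < 52.
floor(sqrt(2650)) = 51.

51


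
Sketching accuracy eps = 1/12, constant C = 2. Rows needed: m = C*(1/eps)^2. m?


1/eps = 12.
(1/eps)^2 = 144.
m = 2*144 = 288.

288


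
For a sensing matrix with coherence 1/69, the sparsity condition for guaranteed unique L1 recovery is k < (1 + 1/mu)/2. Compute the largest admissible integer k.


1/mu = 69.
1 + 1/mu = 70.
(1 + 1/mu)/2 = 35 is an integer and the inequality is strict, so k_max = 35 - 1 = 34.

34


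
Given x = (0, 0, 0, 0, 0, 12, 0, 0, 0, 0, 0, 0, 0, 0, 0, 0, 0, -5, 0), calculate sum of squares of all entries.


Non-zero entries: [(5, 12), (17, -5)]
Squares: [144, 25]
||x||_2^2 = sum = 169.

169


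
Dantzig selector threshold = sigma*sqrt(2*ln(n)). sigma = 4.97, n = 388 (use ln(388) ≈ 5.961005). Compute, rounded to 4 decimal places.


ln(388) ≈ 5.961005.
2*ln(n) ≈ 11.92201.
sqrt(2*ln(n)) ≈ sqrt(11.92201) ≈ 3.452826.
threshold ≈ 4.97*3.452826 = 17.16054522 ≈ 17.1605.

17.1605


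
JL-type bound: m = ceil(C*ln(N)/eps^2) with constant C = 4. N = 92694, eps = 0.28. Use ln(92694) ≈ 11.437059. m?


ln(92694) ≈ 11.437059.
eps^2 = 0.28^2 = 0.0784.
C*ln(N)/eps^2 ≈ 4*11.437059/0.0784 ≈ 583.5234.
m = ceil(583.5234) = 584.

584


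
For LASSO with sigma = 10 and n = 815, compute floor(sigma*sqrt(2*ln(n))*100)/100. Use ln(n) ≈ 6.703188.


ln(815) ≈ 6.703188.
2*ln(n) ≈ 13.406376.
sqrt(2*ln(n)) ≈ sqrt(13.406376) ≈ 3.661472.
lambda ≈ 10*3.661472 = 36.61472.
floor(lambda*100)/100 = 36.61.

36.61


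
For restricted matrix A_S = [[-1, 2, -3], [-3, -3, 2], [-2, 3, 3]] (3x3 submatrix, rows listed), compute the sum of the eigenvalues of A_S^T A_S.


Sum of eigenvalues of A_S^T A_S = trace(A_S^T A_S) = sum of squared column norms of A_S.
A_S^T A_S diagonal: [14, 22, 22].
trace = 14 + 22 + 22 = 58.

58


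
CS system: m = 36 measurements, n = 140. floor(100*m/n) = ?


100*m/n = 100*36/140 ≈ 25.7143.
floor = 25.

25


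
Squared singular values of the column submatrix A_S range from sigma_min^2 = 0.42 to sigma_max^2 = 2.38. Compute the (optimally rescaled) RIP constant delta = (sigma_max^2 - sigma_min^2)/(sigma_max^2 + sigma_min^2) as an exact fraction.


lambda_max - lambda_min = 2.38 - 0.42 = 1.96.
lambda_max + lambda_min = 2.38 + 0.42 = 2.80.
delta = 1.96/2.80 = 196/280 = 7/10.

7/10


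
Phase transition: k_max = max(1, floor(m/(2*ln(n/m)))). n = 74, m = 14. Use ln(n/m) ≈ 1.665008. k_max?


n/m = 74/14 = 37/7.
ln(n/m) ≈ 1.665008.
2*ln(n/m) ≈ 3.330016.
m/(2*ln(n/m)) ≈ 14/3.330016 ≈ 4.2042.
floor = 4.
k_max = max(1, 4) = 4.

4


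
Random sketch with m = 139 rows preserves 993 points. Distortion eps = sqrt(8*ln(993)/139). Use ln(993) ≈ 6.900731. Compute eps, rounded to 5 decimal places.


ln(993) ≈ 6.900731.
8*ln(N)/m ≈ 8*6.900731/139 ≈ 0.39716437.
eps = sqrt(0.39716437) ≈ 0.6302098 ≈ 0.63021.

0.63021


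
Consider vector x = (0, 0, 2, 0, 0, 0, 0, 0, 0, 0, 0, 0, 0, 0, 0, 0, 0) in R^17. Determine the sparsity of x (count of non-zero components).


Non-zero positions: [2].
Sparsity = 1.

1


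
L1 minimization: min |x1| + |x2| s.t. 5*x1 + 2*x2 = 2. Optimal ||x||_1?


Axis intercepts:
  x1 = 2/5, x2 = 0: L1 = 2/5
  x1 = 0, x2 = 1: L1 = 1
x* = (2/5, 0)
||x*||_1 = 2/5.

2/5


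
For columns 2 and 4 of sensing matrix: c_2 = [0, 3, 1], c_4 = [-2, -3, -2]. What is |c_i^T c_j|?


Inner product: 0*-2 + 3*-3 + 1*-2
Products: [0, -9, -2]
Sum = -11.
|dot| = 11.

11


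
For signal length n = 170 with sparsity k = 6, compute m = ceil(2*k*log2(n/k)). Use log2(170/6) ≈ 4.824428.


log2(n/k) = log2(170/6) ≈ 4.824428.
2*k*log2(n/k) ≈ 2*6*4.824428 = 57.893136.
m = ceil(57.893136) = 58.

58


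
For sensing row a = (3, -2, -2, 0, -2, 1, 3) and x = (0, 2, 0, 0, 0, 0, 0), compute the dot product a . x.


Non-zero terms: ['-2*2']
Products: [-4]
y = sum = -4.

-4


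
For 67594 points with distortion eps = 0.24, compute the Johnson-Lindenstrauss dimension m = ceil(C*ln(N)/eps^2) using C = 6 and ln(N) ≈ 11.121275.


ln(67594) ≈ 11.121275.
eps^2 = 0.24^2 = 0.0576.
C*ln(N)/eps^2 ≈ 6*11.121275/0.0576 ≈ 1158.4661.
m = ceil(1158.4661) = 1159.

1159


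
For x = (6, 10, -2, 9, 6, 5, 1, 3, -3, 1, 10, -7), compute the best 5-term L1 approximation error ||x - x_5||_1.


Sorted |x_i| descending: [10, 10, 9, 7, 6, 6, 5, 3, 3, 2, 1, 1]
Keep top 5: [10, 10, 9, 7, 6]
Tail entries: [6, 5, 3, 3, 2, 1, 1]
L1 error = sum of tail = 21.

21


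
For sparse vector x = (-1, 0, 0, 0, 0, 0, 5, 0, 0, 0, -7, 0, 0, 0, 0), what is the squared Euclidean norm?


Non-zero entries: [(0, -1), (6, 5), (10, -7)]
Squares: [1, 25, 49]
||x||_2^2 = sum = 75.

75


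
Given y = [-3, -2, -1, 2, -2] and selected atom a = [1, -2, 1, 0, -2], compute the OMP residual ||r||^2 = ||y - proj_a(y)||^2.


a^T a = 10.
a^T y = 4.
coeff = 4/10 = 2/5.
||r||^2 = 102/5.

102/5


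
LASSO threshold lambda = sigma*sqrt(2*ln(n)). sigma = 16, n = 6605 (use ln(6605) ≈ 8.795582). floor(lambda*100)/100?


ln(6605) ≈ 8.795582.
2*ln(n) ≈ 17.591164.
sqrt(2*ln(n)) ≈ sqrt(17.591164) ≈ 4.194182.
lambda ≈ 16*4.194182 = 67.106912.
floor(lambda*100)/100 = 67.10.

67.10


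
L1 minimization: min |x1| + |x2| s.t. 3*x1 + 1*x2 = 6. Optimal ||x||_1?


Axis intercepts:
  x1 = 2, x2 = 0: L1 = 2
  x1 = 0, x2 = 6: L1 = 6
x* = (2, 0)
||x*||_1 = 2.

2


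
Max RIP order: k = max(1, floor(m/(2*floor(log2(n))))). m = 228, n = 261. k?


floor(log2(261)) = 8.
2*8 = 16.
m/(2*floor(log2(n))) = 228/16 ≈ 14.25.
floor = 14.
k = max(1, 14) = 14.

14


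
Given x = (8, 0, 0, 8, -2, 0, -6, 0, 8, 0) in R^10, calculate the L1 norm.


Non-zero entries: [(0, 8), (3, 8), (4, -2), (6, -6), (8, 8)]
Absolute values: [8, 8, 2, 6, 8]
||x||_1 = sum = 32.

32


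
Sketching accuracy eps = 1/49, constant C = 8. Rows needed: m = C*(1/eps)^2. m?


1/eps = 49.
(1/eps)^2 = 2401.
m = 8*2401 = 19208.

19208


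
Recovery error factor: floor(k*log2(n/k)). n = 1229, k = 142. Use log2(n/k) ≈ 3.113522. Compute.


log2(n/k) = log2(1229/142) ≈ 3.113522.
k*log2(n/k) ≈ 142*3.113522 = 442.120124.
floor(442.120124) = 442.

442


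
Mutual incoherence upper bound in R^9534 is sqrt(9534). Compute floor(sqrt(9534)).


97^2 = 9409 <= 9534 < 9604 = 98^2, so 97 <= sqrt(9534) < 98.
floor(sqrt(9534)) = 97.

97


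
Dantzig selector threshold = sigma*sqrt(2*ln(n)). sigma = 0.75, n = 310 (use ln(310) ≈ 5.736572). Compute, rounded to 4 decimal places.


ln(310) ≈ 5.736572.
2*ln(n) ≈ 11.473144.
sqrt(2*ln(n)) ≈ sqrt(11.473144) ≈ 3.387203.
threshold ≈ 0.75*3.387203 = 2.54040225 ≈ 2.5404.

2.5404


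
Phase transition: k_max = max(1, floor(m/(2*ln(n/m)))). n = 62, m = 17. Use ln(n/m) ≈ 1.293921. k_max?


n/m = 62/17.
ln(n/m) ≈ 1.293921.
2*ln(n/m) ≈ 2.587842.
m/(2*ln(n/m)) ≈ 17/2.587842 ≈ 6.5692.
floor = 6.
k_max = max(1, 6) = 6.

6


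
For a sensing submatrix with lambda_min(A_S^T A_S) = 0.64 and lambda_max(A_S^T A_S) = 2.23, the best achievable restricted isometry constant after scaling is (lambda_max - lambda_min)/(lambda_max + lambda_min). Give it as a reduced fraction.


lambda_max - lambda_min = 2.23 - 0.64 = 1.59.
lambda_max + lambda_min = 2.23 + 0.64 = 2.87.
delta = 1.59/2.87 = 159/287.

159/287


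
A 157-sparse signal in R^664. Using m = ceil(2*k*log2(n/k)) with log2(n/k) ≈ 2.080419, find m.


log2(n/k) = log2(664/157) ≈ 2.080419.
2*k*log2(n/k) ≈ 2*157*2.080419 = 653.251566.
m = ceil(653.251566) = 654.

654


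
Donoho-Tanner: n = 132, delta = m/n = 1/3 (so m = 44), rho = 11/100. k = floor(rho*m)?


m = 1/3*132 = 44.
rho = 11/100.
rho*m = 11/100*44 = 4.84.
k = floor(4.84) = 4.

4


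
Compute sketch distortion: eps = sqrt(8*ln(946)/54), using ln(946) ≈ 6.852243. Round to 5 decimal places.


ln(946) ≈ 6.852243.
8*ln(N)/m ≈ 8*6.852243/54 ≈ 1.01514711.
eps = sqrt(1.01514711) ≈ 1.0075451 ≈ 1.00755.

1.00755


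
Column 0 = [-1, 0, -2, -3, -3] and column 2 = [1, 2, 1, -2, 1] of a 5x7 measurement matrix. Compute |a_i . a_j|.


Inner product: -1*1 + 0*2 + -2*1 + -3*-2 + -3*1
Products: [-1, 0, -2, 6, -3]
Sum = 0.
|dot| = 0.

0


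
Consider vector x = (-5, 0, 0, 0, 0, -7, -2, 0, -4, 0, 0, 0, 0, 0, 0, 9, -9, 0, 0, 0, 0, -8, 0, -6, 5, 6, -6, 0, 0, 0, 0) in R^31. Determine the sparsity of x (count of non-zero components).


Non-zero positions: [0, 5, 6, 8, 15, 16, 21, 23, 24, 25, 26].
Sparsity = 11.

11


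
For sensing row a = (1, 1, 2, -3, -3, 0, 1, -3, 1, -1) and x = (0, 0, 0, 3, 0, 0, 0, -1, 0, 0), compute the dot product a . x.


Non-zero terms: ['-3*3', '-3*-1']
Products: [-9, 3]
y = sum = -6.

-6


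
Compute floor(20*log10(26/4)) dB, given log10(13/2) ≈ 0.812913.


||x||/||e|| = 26/4 = 13/2.
log10(13/2) ≈ 0.812913.
20*log10(||x||/||e||) ≈ 20*0.812913 = 16.25826.
floor(16.25826) = 16.

16


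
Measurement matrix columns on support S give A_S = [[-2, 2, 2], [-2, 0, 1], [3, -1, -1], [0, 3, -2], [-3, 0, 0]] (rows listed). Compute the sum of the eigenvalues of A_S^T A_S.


Sum of eigenvalues of A_S^T A_S = trace(A_S^T A_S) = sum of squared column norms of A_S.
A_S^T A_S diagonal: [26, 14, 10].
trace = 26 + 14 + 10 = 50.

50


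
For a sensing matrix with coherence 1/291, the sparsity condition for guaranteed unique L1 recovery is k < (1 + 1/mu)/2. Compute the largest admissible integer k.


1/mu = 291.
1 + 1/mu = 292.
(1 + 1/mu)/2 = 146 is an integer and the inequality is strict, so k_max = 146 - 1 = 145.

145


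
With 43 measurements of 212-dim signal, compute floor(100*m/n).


100*m/n = 100*43/212 ≈ 20.283.
floor = 20.

20


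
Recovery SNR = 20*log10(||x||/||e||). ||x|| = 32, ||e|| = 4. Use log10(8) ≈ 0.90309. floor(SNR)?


||x||/||e|| = 32/4 = 8.
log10(8) ≈ 0.90309.
20*log10(||x||/||e||) ≈ 20*0.90309 = 18.0618.
floor(18.0618) = 18.

18
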